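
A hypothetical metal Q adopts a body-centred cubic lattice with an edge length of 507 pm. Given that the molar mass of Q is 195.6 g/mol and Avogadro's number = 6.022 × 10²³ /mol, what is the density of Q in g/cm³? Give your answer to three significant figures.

4.98 g/cm³

A BCC unit cell contains Z = 2 atoms.
Cell volume: a³ = (507 pm)³ = (5.070 × 10^-8 cm)³ = 1.303 × 10^-22 cm³.
ρ = Z·M/(N_A·a³) = 2 × 195.6 / (6.022 × 10²³ × 1.303 × 10^-22) = 4.985 g/cm³.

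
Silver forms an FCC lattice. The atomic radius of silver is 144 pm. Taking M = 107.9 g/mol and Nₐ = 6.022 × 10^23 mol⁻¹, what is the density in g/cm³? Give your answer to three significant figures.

In an FCC lattice, atoms touch along the face diagonal, so √2·a = 4r, giving a = 407.3 pm = 4.073 × 10^-8 cm.
With Z = 4, ρ = Z·M/(N_A·a³) = 4 × 107.9 / (6.022 × 10²³ × 6.757 × 10^-23) = 10.61 g/cm³.

10.6 g/cm³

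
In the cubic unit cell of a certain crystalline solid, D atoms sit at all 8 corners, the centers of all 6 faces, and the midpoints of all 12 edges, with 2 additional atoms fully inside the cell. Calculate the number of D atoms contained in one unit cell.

Corner atoms are shared by 8 cells (1/8 each), face atoms by 2 (1/2 each), edge atoms by 4 (1/4 each), interior atoms are unshared.
Net atoms = 8 × 1/8 + 6 × 1/2 + 12 × 1/4 + 2 = 1 + 3 + 3 + 2 = 9.

9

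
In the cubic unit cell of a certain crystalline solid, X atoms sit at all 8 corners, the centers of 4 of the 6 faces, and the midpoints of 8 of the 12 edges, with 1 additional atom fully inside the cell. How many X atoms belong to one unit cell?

Corner atoms are shared by 8 cells (1/8 each), face atoms by 2 (1/2 each), edge atoms by 4 (1/4 each), interior atoms are unshared.
Net atoms = 8 × 1/8 + 4 × 1/2 + 8 × 1/4 + 1 = 1 + 2 + 2 + 1 = 6.

6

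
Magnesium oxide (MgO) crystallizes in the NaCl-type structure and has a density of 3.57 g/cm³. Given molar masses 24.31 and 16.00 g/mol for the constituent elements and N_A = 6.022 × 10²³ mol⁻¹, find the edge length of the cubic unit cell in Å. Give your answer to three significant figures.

4.22 Å

M(MgO) = 40.31 g/mol; Z = 4 formula units per cell.
a³ = Z·M/(N_A·ρ) = 4 × 40.31 / (6.022 × 10²³ × 3.57) = 7.500 × 10^-23 cm³, so a = 4.217 × 10^-8 cm = 4.22 Å.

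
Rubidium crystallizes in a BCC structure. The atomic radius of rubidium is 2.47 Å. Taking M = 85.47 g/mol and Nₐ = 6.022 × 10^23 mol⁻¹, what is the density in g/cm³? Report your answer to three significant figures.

1.53 g/cm³

In a BCC lattice, atoms touch along the body diagonal, so √3·a = 4r, giving a = 5.704 Å = 5.704 × 10^-8 cm.
With Z = 2, ρ = Z·M/(N_A·a³) = 2 × 85.47 / (6.022 × 10²³ × 1.856 × 10^-22) = 1.529 g/cm³.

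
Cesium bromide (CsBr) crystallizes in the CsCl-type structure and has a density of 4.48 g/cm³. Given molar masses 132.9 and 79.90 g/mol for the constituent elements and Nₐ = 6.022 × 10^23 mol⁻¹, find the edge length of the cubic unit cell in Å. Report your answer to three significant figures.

M(CsBr) = 212.8 g/mol; Z = 1 formula unit per cell.
a³ = Z·M/(N_A·ρ) = 1 × 212.8 / (6.022 × 10²³ × 4.48) = 7.888 × 10^-23 cm³, so a = 4.289 × 10^-8 cm = 4.29 Å.

4.29 Å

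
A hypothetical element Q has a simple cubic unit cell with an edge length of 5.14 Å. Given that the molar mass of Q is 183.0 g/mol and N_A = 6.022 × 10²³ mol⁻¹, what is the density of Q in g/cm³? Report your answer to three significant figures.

2.24 g/cm³

A simple cubic unit cell contains Z = 1 atom.
Cell volume: a³ = (5.14 Å)³ = (5.140 × 10^-8 cm)³ = 1.358 × 10^-22 cm³.
ρ = Z·M/(N_A·a³) = 1 × 183.0 / (6.022 × 10²³ × 1.358 × 10^-22) = 2.238 g/cm³.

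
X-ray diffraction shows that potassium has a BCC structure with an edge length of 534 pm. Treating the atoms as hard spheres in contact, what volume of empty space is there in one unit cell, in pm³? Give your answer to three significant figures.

4.87 × 10^7 pm³

In a BCC lattice atoms touch along the body diagonal, so √3·a = 4r, so r = 0.4330a = 231.2 pm.
V_cell = a³ = 1.523 × 10^8 pm³; V_atoms = 2 × (4/3)πr³ = 1.036 × 10^8 pm³.
Empty space = 1.523 × 10^8 − 1.036 × 10^8 = 4.87 × 10^7 pm³.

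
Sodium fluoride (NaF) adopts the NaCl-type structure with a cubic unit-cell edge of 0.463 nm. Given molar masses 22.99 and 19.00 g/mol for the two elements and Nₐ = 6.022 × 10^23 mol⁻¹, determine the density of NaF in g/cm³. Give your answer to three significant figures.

The NaCl-type structure contains Z = 4 formula units per cell; M(NaF) = 22.99 + 19.00 = 41.99 g/mol.
a³ = (4.630 × 10^-8 cm)³ = 9.925 × 10^-23 cm³.
ρ = 4 × 41.99 / (6.022 × 10²³ × 9.925 × 10^-23) = 2.810 g/cm³.

2.81 g/cm³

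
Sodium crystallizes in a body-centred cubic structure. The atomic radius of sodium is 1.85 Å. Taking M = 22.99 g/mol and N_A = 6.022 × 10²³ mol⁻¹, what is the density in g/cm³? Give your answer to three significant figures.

In a BCC lattice, atoms touch along the body diagonal, so √3·a = 4r, giving a = 4.272 Å = 4.272 × 10^-8 cm.
With Z = 2, ρ = Z·M/(N_A·a³) = 2 × 22.99 / (6.022 × 10²³ × 7.799 × 10^-23) = 0.9791 g/cm³.

0.979 g/cm³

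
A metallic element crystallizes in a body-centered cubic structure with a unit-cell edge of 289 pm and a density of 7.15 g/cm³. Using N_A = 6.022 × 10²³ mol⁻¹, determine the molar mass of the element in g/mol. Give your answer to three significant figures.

52.0 g/mol

A BCC cell has Z = 2 atoms; a = 2.890 × 10^-8 cm.
M = ρ·N_A·a³/Z = 7.15 × 6.022 × 10²³ × 2.414 × 10^-23 / 2 = 52.0 g/mol.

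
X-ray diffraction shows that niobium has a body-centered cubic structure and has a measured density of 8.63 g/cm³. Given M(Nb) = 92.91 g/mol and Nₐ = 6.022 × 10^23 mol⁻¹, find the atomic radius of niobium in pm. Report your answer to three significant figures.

143 pm

For a BCC cell (Z = 2), a³ = Z·M/(N_A·ρ) = 2 × 92.91 / (6.022 × 10²³ × 8.630) = 3.576 × 10^-23 cm³, so a = 3.294 × 10^-8 cm = 329.4 pm.
Atoms touch along the body diagonal, so √3·a = 4r, so r = 0.4330 × a = 143 pm.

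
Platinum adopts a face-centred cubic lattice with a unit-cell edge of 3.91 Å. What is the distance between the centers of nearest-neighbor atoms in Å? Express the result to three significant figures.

In an FCC structure, atoms touch along the face diagonal, so √2·a = 4r; the nearest-neighbor distance equals 2r = 0.7071·a.
d = 0.7071 × 3.91 = 2.76 Å.

2.76 Å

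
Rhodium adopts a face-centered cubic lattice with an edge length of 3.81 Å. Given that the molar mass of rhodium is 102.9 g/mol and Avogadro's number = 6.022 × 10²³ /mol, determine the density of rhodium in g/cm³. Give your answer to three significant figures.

12.4 g/cm³

An FCC unit cell contains Z = 4 atoms.
Cell volume: a³ = (3.81 Å)³ = (3.810 × 10^-8 cm)³ = 5.531 × 10^-23 cm³.
ρ = Z·M/(N_A·a³) = 4 × 102.9 / (6.022 × 10²³ × 5.531 × 10^-23) = 12.36 g/cm³.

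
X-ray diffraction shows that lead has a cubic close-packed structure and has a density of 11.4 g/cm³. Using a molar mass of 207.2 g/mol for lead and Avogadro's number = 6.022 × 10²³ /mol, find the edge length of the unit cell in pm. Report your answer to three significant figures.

With Z = 4 atoms per FCC cell, a³ = Z·M/(N_A·ρ) = 4 × 207.2 / (6.022 × 10²³ × 11.40 g/cm³) = 1.207 × 10^-22 cm³.
a = (1.207 × 10^-22)^(1/3) = 4.942 × 10^-8 cm = 494 pm.

494 pm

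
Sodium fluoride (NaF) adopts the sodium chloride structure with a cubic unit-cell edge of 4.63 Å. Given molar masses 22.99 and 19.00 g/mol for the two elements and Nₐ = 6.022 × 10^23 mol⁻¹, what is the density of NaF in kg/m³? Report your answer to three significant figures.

2810 kg/m³

The sodium chloride structure contains Z = 4 formula units per cell; M(NaF) = 22.99 + 19.00 = 41.99 g/mol.
a³ = (4.630 × 10^-8 cm)³ = 9.925 × 10^-23 cm³.
ρ = 4 × 41.99 / (6.022 × 10²³ × 9.925 × 10^-23) = 2.810 g/cm³ = 2810 kg/m³.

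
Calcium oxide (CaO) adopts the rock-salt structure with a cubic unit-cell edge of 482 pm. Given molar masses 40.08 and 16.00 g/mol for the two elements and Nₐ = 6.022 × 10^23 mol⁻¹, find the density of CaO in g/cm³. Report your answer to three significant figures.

3.33 g/cm³

The rock-salt structure contains Z = 4 formula units per cell; M(CaO) = 40.08 + 16.00 = 56.08 g/mol.
a³ = (4.820 × 10^-8 cm)³ = 1.120 × 10^-22 cm³.
ρ = 4 × 56.08 / (6.022 × 10²³ × 1.120 × 10^-22) = 3.326 g/cm³.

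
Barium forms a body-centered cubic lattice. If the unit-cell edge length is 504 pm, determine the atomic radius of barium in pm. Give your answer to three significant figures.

In a BCC lattice, atoms touch along the body diagonal, so √3·a = 4r.
r = √3·a/4 = 1.7321 × 504 / 4 = 218 pm.

218 pm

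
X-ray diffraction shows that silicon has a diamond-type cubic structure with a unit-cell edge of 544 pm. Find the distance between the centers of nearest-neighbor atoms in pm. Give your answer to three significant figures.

In a diamond cubic structure, nearest neighbors lie along the body diagonal with √3·a = 8r; the nearest-neighbor distance equals 2r = 0.4330·a.
d = 0.4330 × 544 = 236 pm.

236 pm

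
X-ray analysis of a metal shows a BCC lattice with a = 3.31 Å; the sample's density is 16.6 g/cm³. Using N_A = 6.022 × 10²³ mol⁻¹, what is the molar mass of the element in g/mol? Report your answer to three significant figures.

A BCC cell has Z = 2 atoms; a = 3.310 × 10^-8 cm.
M = ρ·N_A·a³/Z = 16.6 × 6.022 × 10²³ × 3.626 × 10^-23 / 2 = 181 g/mol.

181 g/mol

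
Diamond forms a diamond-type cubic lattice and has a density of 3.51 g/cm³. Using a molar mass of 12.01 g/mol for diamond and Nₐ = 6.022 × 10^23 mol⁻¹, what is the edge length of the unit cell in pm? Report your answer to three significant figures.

With Z = 8 atoms per diamond cubic cell, a³ = Z·M/(N_A·ρ) = 8 × 12.01 / (6.022 × 10²³ × 3.510 g/cm³) = 4.546 × 10^-23 cm³.
a = (4.546 × 10^-23)^(1/3) = 3.569 × 10^-8 cm = 357 pm.

357 pm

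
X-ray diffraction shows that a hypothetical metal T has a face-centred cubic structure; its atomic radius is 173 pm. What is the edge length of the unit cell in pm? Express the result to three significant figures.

In an FCC lattice, atoms touch along the face diagonal, so √2·a = 4r.
a = 4r/√2 = 4 × 173 / 1.4142 = 489 pm.

489 pm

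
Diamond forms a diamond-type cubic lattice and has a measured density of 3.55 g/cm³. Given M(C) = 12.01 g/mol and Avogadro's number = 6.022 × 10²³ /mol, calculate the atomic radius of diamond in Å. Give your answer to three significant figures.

For a diamond cubic cell (Z = 8), a³ = Z·M/(N_A·ρ) = 8 × 12.01 / (6.022 × 10²³ × 3.550) = 4.494 × 10^-23 cm³, so a = 3.555 × 10^-8 cm = 3.555 Å.
Nearest neighbors lie along the body diagonal with √3·a = 8r, so r = 0.2165 × a = 0.770 Å.

0.770 Å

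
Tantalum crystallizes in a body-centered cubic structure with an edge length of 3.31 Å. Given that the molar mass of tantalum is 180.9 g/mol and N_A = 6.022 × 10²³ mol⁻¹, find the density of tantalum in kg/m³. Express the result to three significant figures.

16600 kg/m³

A BCC unit cell contains Z = 2 atoms.
Cell volume: a³ = (3.31 Å)³ = (3.310 × 10^-8 cm)³ = 3.626 × 10^-23 cm³.
ρ = Z·M/(N_A·a³) = 2 × 180.9 / (6.022 × 10²³ × 3.626 × 10^-23) = 16.57 g/cm³ = 16600 kg/m³.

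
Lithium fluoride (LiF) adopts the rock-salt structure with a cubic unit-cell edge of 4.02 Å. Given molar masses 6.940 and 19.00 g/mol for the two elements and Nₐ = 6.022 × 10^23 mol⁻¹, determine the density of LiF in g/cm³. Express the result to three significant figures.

The rock-salt structure contains Z = 4 formula units per cell; M(LiF) = 6.940 + 19.00 = 25.94 g/mol.
a³ = (4.020 × 10^-8 cm)³ = 6.496 × 10^-23 cm³.
ρ = 4 × 25.94 / (6.022 × 10²³ × 6.496 × 10^-23) = 2.652 g/cm³.

2.65 g/cm³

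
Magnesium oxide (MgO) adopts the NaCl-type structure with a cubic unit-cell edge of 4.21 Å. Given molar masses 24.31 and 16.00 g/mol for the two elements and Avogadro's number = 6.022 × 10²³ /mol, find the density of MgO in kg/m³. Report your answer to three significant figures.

3590 kg/m³

The NaCl-type structure contains Z = 4 formula units per cell; M(MgO) = 24.31 + 16.00 = 40.31 g/mol.
a³ = (4.210 × 10^-8 cm)³ = 7.462 × 10^-23 cm³.
ρ = 4 × 40.31 / (6.022 × 10²³ × 7.462 × 10^-23) = 3.588 g/cm³ = 3590 kg/m³.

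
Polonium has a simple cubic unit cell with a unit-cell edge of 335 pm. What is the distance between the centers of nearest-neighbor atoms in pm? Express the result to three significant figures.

In a simple cubic structure, atoms touch along the cell edge, so a = 2r; the nearest-neighbor distance equals 2r = 1.000·a.
d = 1.000 × 335 = 335 pm.

335 pm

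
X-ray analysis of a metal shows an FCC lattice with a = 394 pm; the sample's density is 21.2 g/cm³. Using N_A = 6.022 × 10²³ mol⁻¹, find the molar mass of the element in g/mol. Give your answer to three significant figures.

An FCC cell has Z = 4 atoms; a = 3.940 × 10^-8 cm.
M = ρ·N_A·a³/Z = 21.2 × 6.022 × 10²³ × 6.116 × 10^-23 / 4 = 195 g/mol.

195 g/mol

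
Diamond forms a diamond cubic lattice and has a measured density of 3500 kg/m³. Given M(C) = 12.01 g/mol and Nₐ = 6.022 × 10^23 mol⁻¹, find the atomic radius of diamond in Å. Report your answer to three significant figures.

0.773 Å

For a diamond cubic cell (Z = 8), a³ = Z·M/(N_A·ρ) = 8 × 12.01 / (6.022 × 10²³ × 3.500) = 4.559 × 10^-23 cm³, so a = 3.572 × 10^-8 cm = 3.572 Å.
Nearest neighbors lie along the body diagonal with √3·a = 8r, so r = 0.2165 × a = 0.773 Å.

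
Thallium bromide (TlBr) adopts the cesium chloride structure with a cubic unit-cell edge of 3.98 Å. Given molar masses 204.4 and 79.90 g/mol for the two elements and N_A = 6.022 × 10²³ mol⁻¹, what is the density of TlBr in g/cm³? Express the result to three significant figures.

7.49 g/cm³

The cesium chloride structure contains Z = 1 formula unit per cell; M(TlBr) = 204.4 + 79.90 = 284.3 g/mol.
a³ = (3.980 × 10^-8 cm)³ = 6.304 × 10^-23 cm³.
ρ = 1 × 284.3 / (6.022 × 10²³ × 6.304 × 10^-23) = 7.488 g/cm³.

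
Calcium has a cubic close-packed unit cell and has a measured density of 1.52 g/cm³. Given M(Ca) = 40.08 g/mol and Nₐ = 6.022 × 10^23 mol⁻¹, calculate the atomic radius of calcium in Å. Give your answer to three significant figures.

1.98 Å

For an FCC cell (Z = 4), a³ = Z·M/(N_A·ρ) = 4 × 40.08 / (6.022 × 10²³ × 1.520) = 1.751 × 10^-22 cm³, so a = 5.595 × 10^-8 cm = 5.595 Å.
Atoms touch along the face diagonal, so √2·a = 4r, so r = 0.3536 × a = 1.98 Å.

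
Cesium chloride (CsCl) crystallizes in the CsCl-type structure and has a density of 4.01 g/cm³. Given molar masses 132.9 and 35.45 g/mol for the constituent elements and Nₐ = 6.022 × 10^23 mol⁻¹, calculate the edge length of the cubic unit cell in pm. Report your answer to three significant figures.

M(CsCl) = 168.35 g/mol; Z = 1 formula unit per cell.
a³ = Z·M/(N_A·ρ) = 1 × 168.35 / (6.022 × 10²³ × 4.01) = 6.972 × 10^-23 cm³, so a = 4.116 × 10^-8 cm = 412 pm.

412 pm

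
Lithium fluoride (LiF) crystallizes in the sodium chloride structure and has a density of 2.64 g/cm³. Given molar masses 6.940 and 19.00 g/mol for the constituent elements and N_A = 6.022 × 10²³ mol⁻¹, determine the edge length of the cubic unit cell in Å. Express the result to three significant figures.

M(LiF) = 25.94 g/mol; Z = 4 formula units per cell.
a³ = Z·M/(N_A·ρ) = 4 × 25.94 / (6.022 × 10²³ × 2.64) = 6.527 × 10^-23 cm³, so a = 4.026 × 10^-8 cm = 4.03 Å.

4.03 Å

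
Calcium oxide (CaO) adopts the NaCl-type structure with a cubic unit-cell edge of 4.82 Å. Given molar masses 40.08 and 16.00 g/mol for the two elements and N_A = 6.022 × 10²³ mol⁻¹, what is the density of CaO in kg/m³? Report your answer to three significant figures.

3330 kg/m³

The NaCl-type structure contains Z = 4 formula units per cell; M(CaO) = 40.08 + 16.00 = 56.08 g/mol.
a³ = (4.820 × 10^-8 cm)³ = 1.120 × 10^-22 cm³.
ρ = 4 × 56.08 / (6.022 × 10²³ × 1.120 × 10^-22) = 3.326 g/cm³ = 3330 kg/m³.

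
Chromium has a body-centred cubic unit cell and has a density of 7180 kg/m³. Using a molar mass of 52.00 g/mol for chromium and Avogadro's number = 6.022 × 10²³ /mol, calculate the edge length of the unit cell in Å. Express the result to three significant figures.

2.89 Å

With Z = 2 atoms per BCC cell, a³ = Z·M/(N_A·ρ) = 2 × 52.00 / (6.022 × 10²³ × 7.180 g/cm³) = 2.405 × 10^-23 cm³.
a = (2.405 × 10^-23)^(1/3) = 2.887 × 10^-8 cm = 2.89 Å.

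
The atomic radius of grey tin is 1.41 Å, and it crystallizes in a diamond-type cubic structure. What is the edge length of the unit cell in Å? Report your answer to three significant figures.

In a diamond cubic lattice, nearest neighbors lie along the body diagonal with √3·a = 8r.
a = 8r/√3 = 8 × 1.41 / 1.7321 = 6.51 Å.

6.51 Å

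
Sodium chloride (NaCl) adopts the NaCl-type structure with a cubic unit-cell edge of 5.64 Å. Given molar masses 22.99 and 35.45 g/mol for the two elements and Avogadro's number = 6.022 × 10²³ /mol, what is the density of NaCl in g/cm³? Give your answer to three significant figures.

2.16 g/cm³

The NaCl-type structure contains Z = 4 formula units per cell; M(NaCl) = 22.99 + 35.45 = 58.44 g/mol.
a³ = (5.640 × 10^-8 cm)³ = 1.794 × 10^-22 cm³.
ρ = 4 × 58.44 / (6.022 × 10²³ × 1.794 × 10^-22) = 2.164 g/cm³.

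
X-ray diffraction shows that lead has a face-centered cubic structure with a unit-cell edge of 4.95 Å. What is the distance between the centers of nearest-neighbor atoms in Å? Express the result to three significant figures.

In an FCC structure, atoms touch along the face diagonal, so √2·a = 4r; the nearest-neighbor distance equals 2r = 0.7071·a.
d = 0.7071 × 4.95 = 3.50 Å.

3.50 Å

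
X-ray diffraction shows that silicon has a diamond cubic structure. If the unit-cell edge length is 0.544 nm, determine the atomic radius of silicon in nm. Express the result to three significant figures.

In a diamond cubic lattice, nearest neighbors lie along the body diagonal with √3·a = 8r.
r = √3·a/8 = 1.7321 × 0.544 / 8 = 0.118 nm.

0.118 nm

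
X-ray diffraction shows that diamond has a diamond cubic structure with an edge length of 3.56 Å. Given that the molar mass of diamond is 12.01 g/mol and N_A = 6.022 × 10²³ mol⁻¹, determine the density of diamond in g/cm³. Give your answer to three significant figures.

A diamond cubic unit cell contains Z = 8 atoms.
Cell volume: a³ = (3.56 Å)³ = (3.560 × 10^-8 cm)³ = 4.512 × 10^-23 cm³.
ρ = Z·M/(N_A·a³) = 8 × 12.01 / (6.022 × 10²³ × 4.512 × 10^-23) = 3.536 g/cm³.

3.54 g/cm³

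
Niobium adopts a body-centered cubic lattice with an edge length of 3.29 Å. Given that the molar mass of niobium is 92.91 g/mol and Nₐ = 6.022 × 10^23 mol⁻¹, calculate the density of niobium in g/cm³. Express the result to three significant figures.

8.66 g/cm³

A BCC unit cell contains Z = 2 atoms.
Cell volume: a³ = (3.29 Å)³ = (3.290 × 10^-8 cm)³ = 3.561 × 10^-23 cm³.
ρ = Z·M/(N_A·a³) = 2 × 92.91 / (6.022 × 10²³ × 3.561 × 10^-23) = 8.665 g/cm³.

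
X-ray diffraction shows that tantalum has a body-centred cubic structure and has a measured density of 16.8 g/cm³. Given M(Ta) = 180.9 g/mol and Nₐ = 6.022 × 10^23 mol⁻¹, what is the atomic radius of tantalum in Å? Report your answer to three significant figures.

1.43 Å

For a BCC cell (Z = 2), a³ = Z·M/(N_A·ρ) = 2 × 180.9 / (6.022 × 10²³ × 16.80) = 3.576 × 10^-23 cm³, so a = 3.295 × 10^-8 cm = 3.295 Å.
Atoms touch along the body diagonal, so √3·a = 4r, so r = 0.4330 × a = 1.43 Å.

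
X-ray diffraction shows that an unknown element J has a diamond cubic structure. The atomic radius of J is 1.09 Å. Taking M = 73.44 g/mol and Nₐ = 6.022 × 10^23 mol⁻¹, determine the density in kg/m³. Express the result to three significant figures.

7650 kg/m³

In a diamond cubic lattice, nearest neighbors lie along the body diagonal with √3·a = 8r, giving a = 5.034 Å = 5.034 × 10^-8 cm.
With Z = 8, ρ = Z·M/(N_A·a³) = 8 × 73.44 / (6.022 × 10²³ × 1.276 × 10^-22) = 7.646 g/cm³ = 7650 kg/m³.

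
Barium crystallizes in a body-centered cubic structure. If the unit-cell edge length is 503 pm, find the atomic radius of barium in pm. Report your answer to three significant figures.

In a BCC lattice, atoms touch along the body diagonal, so √3·a = 4r.
r = √3·a/4 = 1.7321 × 503 / 4 = 218 pm.

218 pm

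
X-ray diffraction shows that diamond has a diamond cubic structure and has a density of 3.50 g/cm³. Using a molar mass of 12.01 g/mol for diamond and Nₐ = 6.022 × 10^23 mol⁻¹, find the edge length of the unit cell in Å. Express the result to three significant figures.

With Z = 8 atoms per diamond cubic cell, a³ = Z·M/(N_A·ρ) = 8 × 12.01 / (6.022 × 10²³ × 3.500 g/cm³) = 4.559 × 10^-23 cm³.
a = (4.559 × 10^-23)^(1/3) = 3.572 × 10^-8 cm = 3.57 Å.

3.57 Å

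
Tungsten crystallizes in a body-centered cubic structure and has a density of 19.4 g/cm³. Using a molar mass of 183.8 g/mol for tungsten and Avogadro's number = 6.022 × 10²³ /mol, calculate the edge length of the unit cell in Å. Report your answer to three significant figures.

With Z = 2 atoms per BCC cell, a³ = Z·M/(N_A·ρ) = 2 × 183.8 / (6.022 × 10²³ × 19.40 g/cm³) = 3.147 × 10^-23 cm³.
a = (3.147 × 10^-23)^(1/3) = 3.157 × 10^-8 cm = 3.16 Å.

3.16 Å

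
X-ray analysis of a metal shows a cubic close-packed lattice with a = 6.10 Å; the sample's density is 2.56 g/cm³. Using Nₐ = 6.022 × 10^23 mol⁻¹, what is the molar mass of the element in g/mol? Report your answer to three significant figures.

87.5 g/mol

An FCC cell has Z = 4 atoms; a = 6.100 × 10^-8 cm.
M = ρ·N_A·a³/Z = 2.56 × 6.022 × 10²³ × 2.270 × 10^-22 / 4 = 87.5 g/mol.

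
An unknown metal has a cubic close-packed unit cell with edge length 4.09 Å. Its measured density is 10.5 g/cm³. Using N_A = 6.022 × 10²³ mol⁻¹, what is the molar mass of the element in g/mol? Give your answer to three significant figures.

108 g/mol

An FCC cell has Z = 4 atoms; a = 4.090 × 10^-8 cm.
M = ρ·N_A·a³/Z = 10.5 × 6.022 × 10²³ × 6.842 × 10^-23 / 4 = 108 g/mol.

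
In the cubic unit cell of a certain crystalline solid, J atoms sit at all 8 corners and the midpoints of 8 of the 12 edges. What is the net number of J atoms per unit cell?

3

Corner atoms are shared by 8 cells (1/8 each), edge atoms by 4 (1/4 each).
Net atoms = 8 × 1/8 + 8 × 1/4 = 1 + 2 = 3.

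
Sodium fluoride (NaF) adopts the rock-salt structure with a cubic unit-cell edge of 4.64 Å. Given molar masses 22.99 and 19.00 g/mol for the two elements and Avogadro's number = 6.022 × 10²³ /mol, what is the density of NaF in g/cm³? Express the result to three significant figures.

The rock-salt structure contains Z = 4 formula units per cell; M(NaF) = 22.99 + 19.00 = 41.99 g/mol.
a³ = (4.640 × 10^-8 cm)³ = 9.990 × 10^-23 cm³.
ρ = 4 × 41.99 / (6.022 × 10²³ × 9.990 × 10^-23) = 2.792 g/cm³.

2.79 g/cm³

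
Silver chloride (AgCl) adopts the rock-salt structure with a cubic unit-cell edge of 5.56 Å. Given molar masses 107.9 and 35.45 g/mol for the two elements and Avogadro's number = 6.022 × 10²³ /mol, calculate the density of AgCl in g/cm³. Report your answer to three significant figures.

The rock-salt structure contains Z = 4 formula units per cell; M(AgCl) = 107.9 + 35.45 = 143.35 g/mol.
a³ = (5.560 × 10^-8 cm)³ = 1.719 × 10^-22 cm³.
ρ = 4 × 143.35 / (6.022 × 10²³ × 1.719 × 10^-22) = 5.540 g/cm³.

5.54 g/cm³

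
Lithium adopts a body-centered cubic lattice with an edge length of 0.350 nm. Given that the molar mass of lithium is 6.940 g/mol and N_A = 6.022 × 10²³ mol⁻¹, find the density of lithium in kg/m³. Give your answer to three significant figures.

538 kg/m³

A BCC unit cell contains Z = 2 atoms.
Cell volume: a³ = (0.350 nm)³ = (3.500 × 10^-8 cm)³ = 4.287 × 10^-23 cm³.
ρ = Z·M/(N_A·a³) = 2 × 6.940 / (6.022 × 10²³ × 4.287 × 10^-23) = 0.5376 g/cm³ = 538 kg/m³.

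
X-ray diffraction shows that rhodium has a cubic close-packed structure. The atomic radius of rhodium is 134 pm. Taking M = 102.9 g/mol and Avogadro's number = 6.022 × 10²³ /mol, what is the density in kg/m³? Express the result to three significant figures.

In an FCC lattice, atoms touch along the face diagonal, so √2·a = 4r, giving a = 379.0 pm = 3.790 × 10^-8 cm.
With Z = 4, ρ = Z·M/(N_A·a³) = 4 × 102.9 / (6.022 × 10²³ × 5.444 × 10^-23) = 12.55 g/cm³ = 12600 kg/m³.

12600 kg/m³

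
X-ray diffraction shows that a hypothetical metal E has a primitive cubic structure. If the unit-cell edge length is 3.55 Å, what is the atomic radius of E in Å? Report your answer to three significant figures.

1.78 Å

In a simple cubic lattice, atoms touch along the cell edge, so a = 2r.
r = a/2 = 3.55/2 = 1.78 Å.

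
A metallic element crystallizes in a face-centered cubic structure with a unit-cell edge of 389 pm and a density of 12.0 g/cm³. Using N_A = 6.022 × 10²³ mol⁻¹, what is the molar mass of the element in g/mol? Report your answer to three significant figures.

106 g/mol

An FCC cell has Z = 4 atoms; a = 3.890 × 10^-8 cm.
M = ρ·N_A·a³/Z = 12.0 × 6.022 × 10²³ × 5.886 × 10^-23 / 4 = 106 g/mol.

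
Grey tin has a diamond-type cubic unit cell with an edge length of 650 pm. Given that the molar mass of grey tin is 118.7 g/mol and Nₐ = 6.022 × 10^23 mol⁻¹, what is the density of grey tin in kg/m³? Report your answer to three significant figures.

5740 kg/m³

A diamond cubic unit cell contains Z = 8 atoms.
Cell volume: a³ = (650 pm)³ = (6.500 × 10^-8 cm)³ = 2.746 × 10^-22 cm³.
ρ = Z·M/(N_A·a³) = 8 × 118.7 / (6.022 × 10²³ × 2.746 × 10^-22) = 5.742 g/cm³ = 5740 kg/m³.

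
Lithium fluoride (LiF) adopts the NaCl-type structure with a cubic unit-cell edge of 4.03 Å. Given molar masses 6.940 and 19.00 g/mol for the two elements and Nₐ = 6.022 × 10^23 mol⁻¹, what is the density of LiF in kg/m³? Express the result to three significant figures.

2630 kg/m³

The NaCl-type structure contains Z = 4 formula units per cell; M(LiF) = 6.940 + 19.00 = 25.94 g/mol.
a³ = (4.030 × 10^-8 cm)³ = 6.545 × 10^-23 cm³.
ρ = 4 × 25.94 / (6.022 × 10²³ × 6.545 × 10^-23) = 2.633 g/cm³ = 2630 kg/m³.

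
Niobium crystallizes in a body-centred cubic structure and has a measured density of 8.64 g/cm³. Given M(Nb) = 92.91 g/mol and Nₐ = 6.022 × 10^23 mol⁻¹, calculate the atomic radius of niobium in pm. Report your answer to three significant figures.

143 pm

For a BCC cell (Z = 2), a³ = Z·M/(N_A·ρ) = 2 × 92.91 / (6.022 × 10²³ × 8.640) = 3.571 × 10^-23 cm³, so a = 3.293 × 10^-8 cm = 329.3 pm.
Atoms touch along the body diagonal, so √3·a = 4r, so r = 0.4330 × a = 143 pm.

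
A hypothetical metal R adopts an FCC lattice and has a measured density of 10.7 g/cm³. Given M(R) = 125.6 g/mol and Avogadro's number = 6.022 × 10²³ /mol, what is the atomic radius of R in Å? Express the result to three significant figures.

1.51 Å

For an FCC cell (Z = 4), a³ = Z·M/(N_A·ρ) = 4 × 125.6 / (6.022 × 10²³ × 10.70) = 7.797 × 10^-23 cm³, so a = 4.272 × 10^-8 cm = 4.272 Å.
Atoms touch along the face diagonal, so √2·a = 4r, so r = 0.3536 × a = 1.51 Å.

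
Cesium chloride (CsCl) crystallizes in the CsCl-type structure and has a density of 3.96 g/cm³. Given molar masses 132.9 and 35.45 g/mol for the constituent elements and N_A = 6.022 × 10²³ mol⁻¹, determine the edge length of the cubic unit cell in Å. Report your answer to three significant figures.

4.13 Å

M(CsCl) = 168.35 g/mol; Z = 1 formula unit per cell.
a³ = Z·M/(N_A·ρ) = 1 × 168.35 / (6.022 × 10²³ × 3.96) = 7.060 × 10^-23 cm³, so a = 4.133 × 10^-8 cm = 4.13 Å.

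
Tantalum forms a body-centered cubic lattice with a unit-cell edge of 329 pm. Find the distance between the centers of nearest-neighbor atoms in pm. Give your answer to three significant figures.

In a BCC structure, atoms touch along the body diagonal, so √3·a = 4r; the nearest-neighbor distance equals 2r = 0.8660·a.
d = 0.8660 × 329 = 285 pm.

285 pm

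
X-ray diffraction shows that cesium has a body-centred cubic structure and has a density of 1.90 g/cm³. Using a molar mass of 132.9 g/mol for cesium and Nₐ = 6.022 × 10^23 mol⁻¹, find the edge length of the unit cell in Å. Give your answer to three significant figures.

With Z = 2 atoms per BCC cell, a³ = Z·M/(N_A·ρ) = 2 × 132.9 / (6.022 × 10²³ × 1.900 g/cm³) = 2.323 × 10^-22 cm³.
a = (2.323 × 10^-22)^(1/3) = 6.147 × 10^-8 cm = 6.15 Å.

6.15 Å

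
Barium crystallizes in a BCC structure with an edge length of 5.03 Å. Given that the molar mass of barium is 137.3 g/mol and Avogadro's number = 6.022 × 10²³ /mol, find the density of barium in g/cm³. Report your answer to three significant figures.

3.58 g/cm³

A BCC unit cell contains Z = 2 atoms.
Cell volume: a³ = (5.03 Å)³ = (5.030 × 10^-8 cm)³ = 1.273 × 10^-22 cm³.
ρ = Z·M/(N_A·a³) = 2 × 137.3 / (6.022 × 10²³ × 1.273 × 10^-22) = 3.583 g/cm³.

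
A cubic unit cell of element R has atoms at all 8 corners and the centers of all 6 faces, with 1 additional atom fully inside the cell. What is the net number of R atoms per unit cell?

5

Corner atoms are shared by 8 cells (1/8 each), face atoms by 2 (1/2 each), interior atoms are unshared.
Net atoms = 8 × 1/8 + 6 × 1/2 + 1 = 1 + 3 + 1 = 5.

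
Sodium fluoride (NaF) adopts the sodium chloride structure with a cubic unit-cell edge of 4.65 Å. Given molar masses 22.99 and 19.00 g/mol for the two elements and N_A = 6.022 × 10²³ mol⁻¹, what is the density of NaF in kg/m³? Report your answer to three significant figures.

The sodium chloride structure contains Z = 4 formula units per cell; M(NaF) = 22.99 + 19.00 = 41.99 g/mol.
a³ = (4.650 × 10^-8 cm)³ = 1.005 × 10^-22 cm³.
ρ = 4 × 41.99 / (6.022 × 10²³ × 1.005 × 10^-22) = 2.774 g/cm³ = 2770 kg/m³.

2770 kg/m³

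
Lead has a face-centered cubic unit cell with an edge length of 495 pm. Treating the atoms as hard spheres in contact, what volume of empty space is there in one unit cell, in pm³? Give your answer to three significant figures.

In an FCC lattice atoms touch along the face diagonal, so √2·a = 4r, so r = 0.3536a = 175.0 pm.
V_cell = a³ = 1.213 × 10^8 pm³; V_atoms = 4 × (4/3)πr³ = 8.981 × 10^7 pm³.
Empty space = 1.213 × 10^8 − 8.981 × 10^7 = 3.15 × 10^7 pm³.

3.15 × 10^7 pm³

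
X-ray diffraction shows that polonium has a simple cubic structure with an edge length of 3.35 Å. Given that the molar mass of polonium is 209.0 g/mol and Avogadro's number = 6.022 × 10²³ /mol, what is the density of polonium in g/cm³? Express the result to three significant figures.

9.23 g/cm³

A simple cubic unit cell contains Z = 1 atom.
Cell volume: a³ = (3.35 Å)³ = (3.350 × 10^-8 cm)³ = 3.760 × 10^-23 cm³.
ρ = Z·M/(N_A·a³) = 1 × 209.0 / (6.022 × 10²³ × 3.760 × 10^-23) = 9.231 g/cm³.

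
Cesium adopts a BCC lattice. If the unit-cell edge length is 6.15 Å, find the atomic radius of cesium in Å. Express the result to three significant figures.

2.66 Å

In a BCC lattice, atoms touch along the body diagonal, so √3·a = 4r.
r = √3·a/4 = 1.7321 × 6.15 / 4 = 2.66 Å.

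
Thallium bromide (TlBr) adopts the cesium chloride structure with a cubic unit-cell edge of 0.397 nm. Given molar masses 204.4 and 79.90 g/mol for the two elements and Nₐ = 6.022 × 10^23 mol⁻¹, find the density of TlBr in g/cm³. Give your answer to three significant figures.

The cesium chloride structure contains Z = 1 formula unit per cell; M(TlBr) = 204.4 + 79.90 = 284.3 g/mol.
a³ = (3.970 × 10^-8 cm)³ = 6.257 × 10^-23 cm³.
ρ = 1 × 284.3 / (6.022 × 10²³ × 6.257 × 10^-23) = 7.545 g/cm³.

7.55 g/cm³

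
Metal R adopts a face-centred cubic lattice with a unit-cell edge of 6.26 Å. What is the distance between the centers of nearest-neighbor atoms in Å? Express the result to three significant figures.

In an FCC structure, atoms touch along the face diagonal, so √2·a = 4r; the nearest-neighbor distance equals 2r = 0.7071·a.
d = 0.7071 × 6.26 = 4.43 Å.

4.43 Å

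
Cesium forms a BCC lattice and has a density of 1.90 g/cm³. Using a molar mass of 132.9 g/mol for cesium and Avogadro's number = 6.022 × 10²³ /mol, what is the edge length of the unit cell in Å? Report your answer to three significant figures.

6.15 Å

With Z = 2 atoms per BCC cell, a³ = Z·M/(N_A·ρ) = 2 × 132.9 / (6.022 × 10²³ × 1.900 g/cm³) = 2.323 × 10^-22 cm³.
a = (2.323 × 10^-22)^(1/3) = 6.147 × 10^-8 cm = 6.15 Å.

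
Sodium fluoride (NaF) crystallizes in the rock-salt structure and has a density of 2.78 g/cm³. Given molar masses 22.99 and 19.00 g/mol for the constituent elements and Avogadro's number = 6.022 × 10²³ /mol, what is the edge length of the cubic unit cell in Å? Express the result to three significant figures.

M(NaF) = 41.99 g/mol; Z = 4 formula units per cell.
a³ = Z·M/(N_A·ρ) = 4 × 41.99 / (6.022 × 10²³ × 2.78) = 1.003 × 10^-22 cm³, so a = 4.647 × 10^-8 cm = 4.65 Å.

4.65 Å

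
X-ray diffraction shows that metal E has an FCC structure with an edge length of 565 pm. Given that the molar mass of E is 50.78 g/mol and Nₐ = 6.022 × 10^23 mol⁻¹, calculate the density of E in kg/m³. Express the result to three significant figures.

1870 kg/m³

An FCC unit cell contains Z = 4 atoms.
Cell volume: a³ = (565 pm)³ = (5.650 × 10^-8 cm)³ = 1.804 × 10^-22 cm³.
ρ = Z·M/(N_A·a³) = 4 × 50.78 / (6.022 × 10²³ × 1.804 × 10^-22) = 1.870 g/cm³ = 1870 kg/m³.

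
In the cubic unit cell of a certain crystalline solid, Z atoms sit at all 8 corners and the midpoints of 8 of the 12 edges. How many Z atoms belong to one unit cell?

Corner atoms are shared by 8 cells (1/8 each), edge atoms by 4 (1/4 each).
Net atoms = 8 × 1/8 + 8 × 1/4 = 1 + 2 = 3.

3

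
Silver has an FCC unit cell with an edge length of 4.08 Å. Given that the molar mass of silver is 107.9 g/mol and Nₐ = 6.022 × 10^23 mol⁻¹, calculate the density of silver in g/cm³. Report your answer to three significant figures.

An FCC unit cell contains Z = 4 atoms.
Cell volume: a³ = (4.08 Å)³ = (4.080 × 10^-8 cm)³ = 6.792 × 10^-23 cm³.
ρ = Z·M/(N_A·a³) = 4 × 107.9 / (6.022 × 10²³ × 6.792 × 10^-23) = 10.55 g/cm³.

10.6 g/cm³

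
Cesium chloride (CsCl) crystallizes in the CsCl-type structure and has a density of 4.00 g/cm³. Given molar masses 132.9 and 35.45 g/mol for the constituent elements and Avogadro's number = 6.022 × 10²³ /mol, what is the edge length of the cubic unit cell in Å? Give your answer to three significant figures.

M(CsCl) = 168.35 g/mol; Z = 1 formula unit per cell.
a³ = Z·M/(N_A·ρ) = 1 × 168.35 / (6.022 × 10²³ × 4.00) = 6.989 × 10^-23 cm³, so a = 4.119 × 10^-8 cm = 4.12 Å.

4.12 Å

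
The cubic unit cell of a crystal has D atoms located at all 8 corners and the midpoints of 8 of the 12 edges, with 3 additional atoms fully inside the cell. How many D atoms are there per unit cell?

6

Corner atoms are shared by 8 cells (1/8 each), edge atoms by 4 (1/4 each), interior atoms are unshared.
Net atoms = 8 × 1/8 + 8 × 1/4 + 3 = 1 + 2 + 3 = 6.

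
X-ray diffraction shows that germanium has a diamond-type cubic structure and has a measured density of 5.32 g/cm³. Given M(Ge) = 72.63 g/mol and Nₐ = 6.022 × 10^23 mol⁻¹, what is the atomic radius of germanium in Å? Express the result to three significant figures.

1.23 Å

For a diamond cubic cell (Z = 8), a³ = Z·M/(N_A·ρ) = 8 × 72.63 / (6.022 × 10²³ × 5.320) = 1.814 × 10^-22 cm³, so a = 5.660 × 10^-8 cm = 5.660 Å.
Nearest neighbors lie along the body diagonal with √3·a = 8r, so r = 0.2165 × a = 1.23 Å.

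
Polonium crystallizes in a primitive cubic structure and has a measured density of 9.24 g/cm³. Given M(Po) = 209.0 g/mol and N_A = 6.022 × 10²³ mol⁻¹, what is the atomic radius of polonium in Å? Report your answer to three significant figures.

For a simple cubic cell (Z = 1), a³ = Z·M/(N_A·ρ) = 1 × 209.0 / (6.022 × 10²³ × 9.240) = 3.756 × 10^-23 cm³, so a = 3.349 × 10^-8 cm = 3.349 Å.
Atoms touch along the cell edge, so a = 2r, so r = 0.5000 × a = 1.67 Å.

1.67 Å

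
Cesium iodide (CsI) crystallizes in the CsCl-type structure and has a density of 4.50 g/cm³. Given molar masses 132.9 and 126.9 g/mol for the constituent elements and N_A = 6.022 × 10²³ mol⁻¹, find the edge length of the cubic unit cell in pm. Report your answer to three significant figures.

458 pm

M(CsI) = 259.8 g/mol; Z = 1 formula unit per cell.
a³ = Z·M/(N_A·ρ) = 1 × 259.8 / (6.022 × 10²³ × 4.50) = 9.587 × 10^-23 cm³, so a = 4.577 × 10^-8 cm = 458 pm.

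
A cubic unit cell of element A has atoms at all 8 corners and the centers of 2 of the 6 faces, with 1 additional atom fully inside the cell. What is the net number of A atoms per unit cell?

3

Corner atoms are shared by 8 cells (1/8 each), face atoms by 2 (1/2 each), interior atoms are unshared.
Net atoms = 8 × 1/8 + 2 × 1/2 + 1 = 1 + 1 + 1 = 3.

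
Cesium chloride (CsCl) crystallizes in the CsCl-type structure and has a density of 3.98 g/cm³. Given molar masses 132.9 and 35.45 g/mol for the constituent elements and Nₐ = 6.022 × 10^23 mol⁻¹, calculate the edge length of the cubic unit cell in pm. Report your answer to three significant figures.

M(CsCl) = 168.35 g/mol; Z = 1 formula unit per cell.
a³ = Z·M/(N_A·ρ) = 1 × 168.35 / (6.022 × 10²³ × 3.98) = 7.024 × 10^-23 cm³, so a = 4.126 × 10^-8 cm = 413 pm.

413 pm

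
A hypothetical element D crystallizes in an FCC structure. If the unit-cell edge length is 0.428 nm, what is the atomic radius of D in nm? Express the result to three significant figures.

In an FCC lattice, atoms touch along the face diagonal, so √2·a = 4r.
r = √2·a/4 = 1.4142 × 0.428 / 4 = 0.151 nm.

0.151 nm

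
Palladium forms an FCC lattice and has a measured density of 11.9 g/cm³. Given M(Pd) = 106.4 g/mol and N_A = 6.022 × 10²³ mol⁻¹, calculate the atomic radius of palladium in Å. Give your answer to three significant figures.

For an FCC cell (Z = 4), a³ = Z·M/(N_A·ρ) = 4 × 106.4 / (6.022 × 10²³ × 11.90) = 5.939 × 10^-23 cm³, so a = 3.902 × 10^-8 cm = 3.902 Å.
Atoms touch along the face diagonal, so √2·a = 4r, so r = 0.3536 × a = 1.38 Å.

1.38 Å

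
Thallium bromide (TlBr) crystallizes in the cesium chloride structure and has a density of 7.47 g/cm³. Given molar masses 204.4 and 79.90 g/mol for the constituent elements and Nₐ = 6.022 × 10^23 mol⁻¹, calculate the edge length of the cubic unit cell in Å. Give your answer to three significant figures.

3.98 Å

M(TlBr) = 284.3 g/mol; Z = 1 formula unit per cell.
a³ = Z·M/(N_A·ρ) = 1 × 284.3 / (6.022 × 10²³ × 7.47) = 6.320 × 10^-23 cm³, so a = 3.983 × 10^-8 cm = 3.98 Å.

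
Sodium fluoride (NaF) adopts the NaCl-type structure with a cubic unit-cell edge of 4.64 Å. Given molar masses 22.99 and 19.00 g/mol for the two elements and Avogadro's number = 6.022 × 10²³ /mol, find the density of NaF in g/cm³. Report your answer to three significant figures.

2.79 g/cm³

The NaCl-type structure contains Z = 4 formula units per cell; M(NaF) = 22.99 + 19.00 = 41.99 g/mol.
a³ = (4.640 × 10^-8 cm)³ = 9.990 × 10^-23 cm³.
ρ = 4 × 41.99 / (6.022 × 10²³ × 9.990 × 10^-23) = 2.792 g/cm³.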